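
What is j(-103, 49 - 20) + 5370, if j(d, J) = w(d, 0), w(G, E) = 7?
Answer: 5377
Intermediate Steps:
j(d, J) = 7
j(-103, 49 - 20) + 5370 = 7 + 5370 = 5377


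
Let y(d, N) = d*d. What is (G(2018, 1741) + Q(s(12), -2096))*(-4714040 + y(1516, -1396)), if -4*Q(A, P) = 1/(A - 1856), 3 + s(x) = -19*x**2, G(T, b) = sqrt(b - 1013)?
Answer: -603946/4595 - 4831568*sqrt(182) ≈ -6.5182e+7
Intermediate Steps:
y(d, N) = d**2
G(T, b) = sqrt(-1013 + b)
s(x) = -3 - 19*x**2
Q(A, P) = -1/(4*(-1856 + A)) (Q(A, P) = -1/(4*(A - 1856)) = -1/(4*(-1856 + A)))
(G(2018, 1741) + Q(s(12), -2096))*(-4714040 + y(1516, -1396)) = (sqrt(-1013 + 1741) - 1/(-7424 + 4*(-3 - 19*12**2)))*(-4714040 + 1516**2) = (sqrt(728) - 1/(-7424 + 4*(-3 - 19*144)))*(-4714040 + 2298256) = (2*sqrt(182) - 1/(-7424 + 4*(-3 - 2736)))*(-2415784) = (2*sqrt(182) - 1/(-7424 + 4*(-2739)))*(-2415784) = (2*sqrt(182) - 1/(-7424 - 10956))*(-2415784) = (2*sqrt(182) - 1/(-18380))*(-2415784) = (2*sqrt(182) - 1*(-1/18380))*(-2415784) = (2*sqrt(182) + 1/18380)*(-2415784) = (1/18380 + 2*sqrt(182))*(-2415784) = -603946/4595 - 4831568*sqrt(182)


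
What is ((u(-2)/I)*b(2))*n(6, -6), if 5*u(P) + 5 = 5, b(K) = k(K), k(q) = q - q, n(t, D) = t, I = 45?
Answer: 0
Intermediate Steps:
k(q) = 0
b(K) = 0
u(P) = 0 (u(P) = -1 + (⅕)*5 = -1 + 1 = 0)
((u(-2)/I)*b(2))*n(6, -6) = ((0/45)*0)*6 = ((0*(1/45))*0)*6 = (0*0)*6 = 0*6 = 0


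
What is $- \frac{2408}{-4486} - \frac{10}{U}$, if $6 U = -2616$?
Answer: $\frac{273687}{488974} \approx 0.55972$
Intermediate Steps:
$U = -436$ ($U = \frac{1}{6} \left(-2616\right) = -436$)
$- \frac{2408}{-4486} - \frac{10}{U} = - \frac{2408}{-4486} - \frac{10}{-436} = \left(-2408\right) \left(- \frac{1}{4486}\right) - - \frac{5}{218} = \frac{1204}{2243} + \frac{5}{218} = \frac{273687}{488974}$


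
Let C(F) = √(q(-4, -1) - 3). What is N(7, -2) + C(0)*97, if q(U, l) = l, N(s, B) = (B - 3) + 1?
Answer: -4 + 194*I ≈ -4.0 + 194.0*I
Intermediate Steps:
N(s, B) = -2 + B (N(s, B) = (-3 + B) + 1 = -2 + B)
C(F) = 2*I (C(F) = √(-1 - 3) = √(-4) = 2*I)
N(7, -2) + C(0)*97 = (-2 - 2) + (2*I)*97 = -4 + 194*I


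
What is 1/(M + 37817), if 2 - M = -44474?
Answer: 1/82293 ≈ 1.2152e-5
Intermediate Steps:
M = 44476 (M = 2 - 1*(-44474) = 2 + 44474 = 44476)
1/(M + 37817) = 1/(44476 + 37817) = 1/82293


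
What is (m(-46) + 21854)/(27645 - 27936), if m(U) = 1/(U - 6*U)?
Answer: -5026421/66930 ≈ -75.100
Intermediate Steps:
m(U) = -1/(5*U) (m(U) = 1/(-5*U) = -1/(5*U))
(m(-46) + 21854)/(27645 - 27936) = (-⅕/(-46) + 21854)/(27645 - 27936) = (-⅕*(-1/46) + 21854)/(-291) = (1/230 + 21854)*(-1/291) = (5026421/230)*(-1/291) = -5026421/66930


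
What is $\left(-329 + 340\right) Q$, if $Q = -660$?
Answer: $-7260$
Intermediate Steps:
$\left(-329 + 340\right) Q = \left(-329 + 340\right) \left(-660\right) = 11 \left(-660\right) = -7260$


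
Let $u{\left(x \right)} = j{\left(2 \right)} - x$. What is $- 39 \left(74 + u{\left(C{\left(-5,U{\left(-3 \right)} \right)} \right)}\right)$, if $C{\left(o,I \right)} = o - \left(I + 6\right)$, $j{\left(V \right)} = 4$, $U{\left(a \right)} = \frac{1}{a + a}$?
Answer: $- \frac{6929}{2} \approx -3464.5$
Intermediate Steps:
$U{\left(a \right)} = \frac{1}{2 a}$
$C{\left(o,I \right)} = -6 + o - I$ ($C{\left(o,I \right)} = o - \left(6 + I\right) = -6 + o - I$)
$u{\left(x \right)} = 4 - x$
$- 39 \left(74 + u{\left(C{\left(-5,U{\left(-3 \right)} \right)} \right)}\right) = - 39 \left(74 + \left(4 - \left(-6 - 5 - \frac{1}{2 \left(-3\right)}\right)\right)\right) = - 39 \left(74 + \left(4 - \left(-6 - 5 - \frac{1}{2} \left(- \frac{1}{3}\right)\right)\right)\right) = - 39 \left(74 + \left(4 - \left(-6 - 5 - - \frac{1}{6}\right)\right)\right) = - 39 \left(74 + \left(4 - \left(-6 - 5 + \frac{1}{6}\right)\right)\right) = - 39 \left(74 + \left(4 - - \frac{65}{6}\right)\right) = - 39 \left(74 + \left(4 + \frac{65}{6}\right)\right) = - 39 \left(74 + \frac{89}{6}\right) = \left(-39\right) \frac{533}{6} = - \frac{6929}{2}$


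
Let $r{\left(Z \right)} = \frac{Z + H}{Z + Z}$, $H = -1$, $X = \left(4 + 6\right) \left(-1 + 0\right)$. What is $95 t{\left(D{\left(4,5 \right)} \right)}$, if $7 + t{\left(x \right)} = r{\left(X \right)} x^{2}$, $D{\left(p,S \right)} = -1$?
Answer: $- \frac{2451}{4} \approx -612.75$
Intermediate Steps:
$X = -10$ ($X = 10 \left(-1\right) = -10$)
$r{\left(Z \right)} = \frac{-1 + Z}{2 Z}$ ($r{\left(Z \right)} = \frac{Z - 1}{Z + Z} = \frac{-1 + Z}{2 Z}$)
$t{\left(x \right)} = -7 + \frac{11 x^{2}}{20}$ ($t{\left(x \right)} = -7 + \frac{-1 - 10}{2 \left(-10\right)} x^{2} = -7 + \frac{1}{2} \left(- \frac{1}{10}\right) \left(-11\right) x^{2} = -7 + \frac{11 x^{2}}{20}$)
$95 t{\left(D{\left(4,5 \right)} \right)} = 95 \left(-7 + \frac{11 \left(-1\right)^{2}}{20}\right) = 95 \left(-7 + \frac{11}{20} \cdot 1\right) = 95 \left(-7 + \frac{11}{20}\right) = 95 \left(- \frac{129}{20}\right) = - \frac{2451}{4}$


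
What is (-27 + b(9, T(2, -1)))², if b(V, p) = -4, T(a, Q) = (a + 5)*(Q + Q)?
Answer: 961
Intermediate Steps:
T(a, Q) = 2*Q*(5 + a) (T(a, Q) = (5 + a)*(2*Q) = 2*Q*(5 + a))
(-27 + b(9, T(2, -1)))² = (-27 - 4)² = (-31)² = 961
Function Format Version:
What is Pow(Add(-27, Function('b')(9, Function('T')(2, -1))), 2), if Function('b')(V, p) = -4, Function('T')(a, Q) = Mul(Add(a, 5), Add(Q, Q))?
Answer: 961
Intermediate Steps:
Function('T')(a, Q) = Mul(2, Q, Add(5, a)) (Function('T')(a, Q) = Mul(Add(5, a), Mul(2, Q)) = Mul(2, Q, Add(5, a)))
Pow(Add(-27, Function('b')(9, Function('T')(2, -1))), 2) = Pow(Add(-27, -4), 2) = Pow(-31, 2) = 961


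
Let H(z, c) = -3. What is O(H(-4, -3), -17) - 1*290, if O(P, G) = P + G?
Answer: -310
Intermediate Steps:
O(P, G) = G + P
O(H(-4, -3), -17) - 1*290 = (-17 - 3) - 1*290 = -20 - 290 = -310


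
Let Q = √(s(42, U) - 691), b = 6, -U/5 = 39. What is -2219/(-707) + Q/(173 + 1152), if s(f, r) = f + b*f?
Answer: 317/101 + I*√397/1325 ≈ 3.1386 + 0.015038*I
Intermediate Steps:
U = -195 (U = -5*39 = -195)
s(f, r) = 7*f (s(f, r) = f + 6*f = 7*f)
Q = I*√397 (Q = √(7*42 - 691) = √(294 - 691) = √(-397) = I*√397 ≈ 19.925*I)
-2219/(-707) + Q/(173 + 1152) = -2219/(-707) + (I*√397)/(173 + 1152) = -2219*(-1/707) + (I*√397)/1325 = 317/101 + (I*√397)*(1/1325) = 317/101 + I*√397/1325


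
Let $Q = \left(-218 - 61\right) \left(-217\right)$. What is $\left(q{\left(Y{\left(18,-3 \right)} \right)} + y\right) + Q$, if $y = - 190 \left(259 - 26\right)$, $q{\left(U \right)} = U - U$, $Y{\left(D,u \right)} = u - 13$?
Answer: $16273$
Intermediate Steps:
$Y{\left(D,u \right)} = -13 + u$ ($Y{\left(D,u \right)} = u - 13 = -13 + u$)
$q{\left(U \right)} = 0$
$Q = 60543$ ($Q = \left(-279\right) \left(-217\right) = 60543$)
$y = -44270$ ($y = - 190 \left(259 - 26\right) = \left(-190\right) 233 = -44270$)
$\left(q{\left(Y{\left(18,-3 \right)} \right)} + y\right) + Q = \left(0 - 44270\right) + 60543 = -44270 + 60543 = 16273$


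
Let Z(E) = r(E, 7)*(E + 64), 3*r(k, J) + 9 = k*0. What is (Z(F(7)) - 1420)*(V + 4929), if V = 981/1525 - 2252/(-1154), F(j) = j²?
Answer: -7633063547608/879925 ≈ -8.6747e+6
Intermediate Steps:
r(k, J) = -3 (r(k, J) = -3 + (k*0)/3 = -3 + (⅓)*0 = -3 + 0 = -3)
V = 2283187/879925 (V = 981*(1/1525) - 2252*(-1/1154) = 981/1525 + 1126/577 = 2283187/879925 ≈ 2.5948)
Z(E) = -192 - 3*E (Z(E) = -3*(E + 64) = -3*(64 + E) = -192 - 3*E)
(Z(F(7)) - 1420)*(V + 4929) = ((-192 - 3*7²) - 1420)*(2283187/879925 + 4929) = ((-192 - 3*49) - 1420)*(4339433512/879925) = ((-192 - 147) - 1420)*(4339433512/879925) = (-339 - 1420)*(4339433512/879925) = -1759*4339433512/879925 = -7633063547608/879925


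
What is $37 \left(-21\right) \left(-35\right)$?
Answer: $27195$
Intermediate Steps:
$37 \left(-21\right) \left(-35\right) = \left(-777\right) \left(-35\right) = 27195$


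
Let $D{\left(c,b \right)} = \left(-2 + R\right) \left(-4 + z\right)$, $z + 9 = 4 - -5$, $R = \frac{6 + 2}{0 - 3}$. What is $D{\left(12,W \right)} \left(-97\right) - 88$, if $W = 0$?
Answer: $- \frac{5696}{3} \approx -1898.7$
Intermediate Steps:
$R = - \frac{8}{3}$ ($R = \frac{8}{-3} = 8 \left(- \frac{1}{3}\right) = - \frac{8}{3} \approx -2.6667$)
$z = 0$ ($z = -9 + \left(4 - -5\right) = -9 + \left(4 + 5\right) = -9 + 9 = 0$)
$D{\left(c,b \right)} = \frac{56}{3}$ ($D{\left(c,b \right)} = \left(-2 - \frac{8}{3}\right) \left(-4 + 0\right) = \left(- \frac{14}{3}\right) \left(-4\right) = \frac{56}{3}$)
$D{\left(12,W \right)} \left(-97\right) - 88 = \frac{56}{3} \left(-97\right) - 88 = - \frac{5432}{3} - 88 = - \frac{5696}{3}$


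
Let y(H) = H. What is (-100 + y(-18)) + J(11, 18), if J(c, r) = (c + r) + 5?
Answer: -84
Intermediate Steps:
J(c, r) = 5 + c + r
(-100 + y(-18)) + J(11, 18) = (-100 - 18) + (5 + 11 + 18) = -118 + 34 = -84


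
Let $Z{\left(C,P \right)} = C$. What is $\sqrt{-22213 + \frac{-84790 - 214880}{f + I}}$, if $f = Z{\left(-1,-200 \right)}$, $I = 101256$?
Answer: $\frac{i \sqrt{185935340503}}{2893} \approx 149.05 i$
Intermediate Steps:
$f = -1$
$\sqrt{-22213 + \frac{-84790 - 214880}{f + I}} = \sqrt{-22213 + \frac{-84790 - 214880}{-1 + 101256}} = \sqrt{-22213 - \frac{299670}{101255}} = \sqrt{-22213 - \frac{8562}{2893}} = \sqrt{- \frac{64270771}{2893}} = \frac{i \sqrt{185935340503}}{2893}$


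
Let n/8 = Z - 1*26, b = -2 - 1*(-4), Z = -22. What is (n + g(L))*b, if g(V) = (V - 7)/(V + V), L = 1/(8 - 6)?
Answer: -781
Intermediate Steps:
L = 1/2 ≈ 0.50000
b = 2 (b = -2 + 4 = 2)
g(V) = (-7 + V)/(2*V) (g(V) = (-7 + V)/((2*V)) = (-7 + V)*(1/(2*V)) = (-7 + V)/(2*V))
n = -384 (n = 8*(-22 - 1*26) = 8*(-22 - 26) = 8*(-48) = -384)
(n + g(L))*b = (-384 + (-7 + 1/2)/(2*(1/2)))*2 = (-384 + (1/2)*2*(-13/2))*2 = (-384 - 13/2)*2 = -781/2*2 = -781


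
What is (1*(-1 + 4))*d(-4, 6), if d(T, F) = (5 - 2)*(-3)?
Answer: -27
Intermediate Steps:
d(T, F) = -9 (d(T, F) = 3*(-3) = -9)
(1*(-1 + 4))*d(-4, 6) = (1*(-1 + 4))*(-9) = (1*3)*(-9) = 3*(-9) = -27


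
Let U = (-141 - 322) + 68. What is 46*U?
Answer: -18170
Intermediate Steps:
U = -395 (U = -463 + 68 = -395)
46*U = 46*(-395) = -18170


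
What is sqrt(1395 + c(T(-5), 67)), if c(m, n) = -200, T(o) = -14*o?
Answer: sqrt(1195) ≈ 34.569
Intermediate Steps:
sqrt(1395 + c(T(-5), 67)) = sqrt(1395 - 200) = sqrt(1195)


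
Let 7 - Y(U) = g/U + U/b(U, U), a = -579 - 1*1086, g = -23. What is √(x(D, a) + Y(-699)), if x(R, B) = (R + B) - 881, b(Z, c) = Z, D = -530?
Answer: I*√1500021147/699 ≈ 55.408*I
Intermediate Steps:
a = -1665 (a = -579 - 1086 = -1665)
x(R, B) = -881 + B + R (x(R, B) = (B + R) - 881 = -881 + B + R)
Y(U) = 6 + 23/U (Y(U) = 7 - (-23/U + U/U) = 7 - (-23/U + 1) = 7 - (1 - 23/U) = 7 + (-1 + 23/U) = 6 + 23/U)
√(x(D, a) + Y(-699)) = √((-881 - 1665 - 530) + (6 + 23/(-699))) = √(-3076 + (6 + 23*(-1/699))) = √(-3076 + (6 - 23/699)) = √(-3076 + 4171/699) = √(-2145953/699) = I*√1500021147/699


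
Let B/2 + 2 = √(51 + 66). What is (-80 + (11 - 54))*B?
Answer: 492 - 738*√13 ≈ -2168.9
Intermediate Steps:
B = -4 + 6*√13 (B = -4 + 2*√(51 + 66) = -4 + 2*√117 = -4 + 2*(3*√13) = -4 + 6*√13 ≈ 17.633)
(-80 + (11 - 54))*B = (-80 + (11 - 54))*(-4 + 6*√13) = (-80 - 43)*(-4 + 6*√13) = -123*(-4 + 6*√13) = 492 - 738*√13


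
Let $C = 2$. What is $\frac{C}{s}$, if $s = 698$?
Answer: $\frac{1}{349} \approx 0.0028653$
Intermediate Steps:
$\frac{C}{s} = \frac{2}{698} = 2 \cdot \frac{1}{698} = \frac{1}{349}$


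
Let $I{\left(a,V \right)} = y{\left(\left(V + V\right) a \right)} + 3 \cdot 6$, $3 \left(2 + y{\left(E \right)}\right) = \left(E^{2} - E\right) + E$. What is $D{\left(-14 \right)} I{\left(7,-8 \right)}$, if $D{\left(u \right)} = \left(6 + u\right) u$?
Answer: $\frac{1410304}{3} \approx 4.701 \cdot 10^{5}$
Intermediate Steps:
$y{\left(E \right)} = -2 + \frac{E^{2}}{3}$ ($y{\left(E \right)} = -2 + \frac{\left(E^{2} - E\right) + E}{3} = -2 + \frac{E^{2}}{3}$)
$D{\left(u \right)} = u \left(6 + u\right)$
$I{\left(a,V \right)} = 16 + \frac{4 V^{2} a^{2}}{3}$ ($I{\left(a,V \right)} = \left(-2 + \frac{\left(\left(V + V\right) a\right)^{2}}{3}\right) + 3 \cdot 6 = \left(-2 + \frac{\left(2 V a\right)^{2}}{3}\right) + 18 = \left(-2 + \frac{4 V^{2} a^{2}}{3}\right) + 18 = 16 + \frac{4 V^{2} a^{2}}{3}$)
$D{\left(-14 \right)} I{\left(7,-8 \right)} = - 14 \left(6 - 14\right) \left(16 + \frac{4 \left(-8\right)^{2} \cdot 7^{2}}{3}\right) = \left(-14\right) \left(-8\right) \left(16 + \frac{4}{3} \cdot 64 \cdot 49\right) = 112 \left(16 + \frac{12544}{3}\right) = 112 \cdot \frac{12592}{3} = \frac{1410304}{3}$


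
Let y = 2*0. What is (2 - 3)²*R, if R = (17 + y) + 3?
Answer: 20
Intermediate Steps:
y = 0
R = 20 (R = (17 + 0) + 3 = 17 + 3 = 20)
(2 - 3)²*R = (2 - 3)²*20 = (-1)²*20 = 1*20 = 20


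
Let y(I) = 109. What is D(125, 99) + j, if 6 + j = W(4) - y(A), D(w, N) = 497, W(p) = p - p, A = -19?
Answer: 382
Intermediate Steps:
W(p) = 0
j = -115 (j = -6 + (0 - 1*109) = -6 + (0 - 109) = -6 - 109 = -115)
D(125, 99) + j = 497 - 115 = 382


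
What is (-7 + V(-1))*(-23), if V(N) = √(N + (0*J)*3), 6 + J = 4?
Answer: 161 - 23*I ≈ 161.0 - 23.0*I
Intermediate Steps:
J = -2 (J = -6 + 4 = -2)
V(N) = √N (V(N) = √(N + (0*(-2))*3) = √(N + 0*3) = √(N + 0) = √N)
(-7 + V(-1))*(-23) = (-7 + √(-1))*(-23) = (-7 + I)*(-23) = 161 - 23*I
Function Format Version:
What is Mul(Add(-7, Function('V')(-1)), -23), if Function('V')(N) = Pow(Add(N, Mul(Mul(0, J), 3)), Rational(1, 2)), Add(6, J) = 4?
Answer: Add(161, Mul(-23, I)) ≈ Add(161.00, Mul(-23.000, I))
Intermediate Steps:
J = -2 (J = Add(-6, 4) = -2)
Function('V')(N) = Pow(N, Rational(1, 2)) (Function('V')(N) = Pow(Add(N, Mul(Mul(0, -2), 3)), Rational(1, 2)) = Pow(Add(N, Mul(0, 3)), Rational(1, 2)) = Pow(Add(N, 0), Rational(1, 2)) = Pow(N, Rational(1, 2)))
Mul(Add(-7, Function('V')(-1)), -23) = Mul(Add(-7, Pow(-1, Rational(1, 2))), -23) = Mul(Add(-7, I), -23) = Add(161, Mul(-23, I))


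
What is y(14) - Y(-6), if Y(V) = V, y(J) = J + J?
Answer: 34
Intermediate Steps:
y(J) = 2*J
y(14) - Y(-6) = 2*14 - 1*(-6) = 28 + 6 = 34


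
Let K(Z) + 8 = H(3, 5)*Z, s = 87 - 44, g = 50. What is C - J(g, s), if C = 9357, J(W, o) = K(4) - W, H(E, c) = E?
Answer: 9403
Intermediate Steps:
s = 43
K(Z) = -8 + 3*Z
J(W, o) = 4 - W (J(W, o) = (-8 + 3*4) - W = (-8 + 12) - W = 4 - W)
C - J(g, s) = 9357 - (4 - 1*50) = 9357 - (4 - 50) = 9357 - 1*(-46) = 9357 + 46 = 9403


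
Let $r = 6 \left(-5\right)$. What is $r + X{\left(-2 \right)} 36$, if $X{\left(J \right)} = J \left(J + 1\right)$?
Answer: $42$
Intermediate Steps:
$r = -30$
$X{\left(J \right)} = J \left(1 + J\right)$
$r + X{\left(-2 \right)} 36 = -30 + - 2 \left(1 - 2\right) 36 = -30 + \left(-2\right) \left(-1\right) 36 = -30 + 2 \cdot 36 = -30 + 72 = 42$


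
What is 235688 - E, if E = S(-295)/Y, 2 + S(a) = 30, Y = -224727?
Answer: 52965457204/224727 ≈ 2.3569e+5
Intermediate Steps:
S(a) = 28 (S(a) = -2 + 30 = 28)
E = -28/224727 (E = 28/(-224727) = 28*(-1/224727) = -28/224727 ≈ -0.00012460)
235688 - E = 235688 - 1*(-28/224727) = 235688 + 28/224727 = 52965457204/224727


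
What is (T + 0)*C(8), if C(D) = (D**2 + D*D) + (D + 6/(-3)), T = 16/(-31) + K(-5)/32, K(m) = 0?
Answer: -2144/31 ≈ -69.161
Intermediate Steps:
T = -16/31 (T = 16/(-31) + 0/32 = 16*(-1/31) + 0*(1/32) = -16/31 + 0 = -16/31 ≈ -0.51613)
C(D) = -2 + D + 2*D**2 (C(D) = (D**2 + D**2) + (D - 1/3*6) = 2*D**2 + (D - 2) = 2*D**2 + (-2 + D) = -2 + D + 2*D**2)
(T + 0)*C(8) = (-16/31 + 0)*(-2 + 8 + 2*8**2) = -16*(-2 + 8 + 2*64)/31 = -16*(-2 + 8 + 128)/31 = -16/31*134 = -2144/31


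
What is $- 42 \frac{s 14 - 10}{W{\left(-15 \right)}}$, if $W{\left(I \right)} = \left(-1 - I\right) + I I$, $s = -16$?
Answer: $\frac{9828}{239} \approx 41.121$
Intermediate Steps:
$W{\left(I \right)} = -1 + I^{2} - I$ ($W{\left(I \right)} = \left(-1 - I\right) + I^{2} = -1 + I^{2} - I$)
$- 42 \frac{s 14 - 10}{W{\left(-15 \right)}} = - 42 \frac{\left(-16\right) 14 - 10}{-1 + \left(-15\right)^{2} - -15} = - 42 \frac{-224 - 10}{-1 + 225 + 15} = - 42 \left(- \frac{234}{239}\right) = - 42 \left(\left(-234\right) \frac{1}{239}\right) = \left(-42\right) \left(- \frac{234}{239}\right) = \frac{9828}{239}$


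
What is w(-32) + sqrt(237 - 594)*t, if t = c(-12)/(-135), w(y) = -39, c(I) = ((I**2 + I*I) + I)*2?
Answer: -39 - 184*I*sqrt(357)/45 ≈ -39.0 - 77.257*I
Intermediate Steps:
c(I) = 2*I + 4*I**2 (c(I) = ((I**2 + I**2) + I)*2 = (2*I**2 + I)*2 = (I + 2*I**2)*2 = 2*I + 4*I**2)
t = -184/45 (t = (2*(-12)*(1 + 2*(-12)))/(-135) = (2*(-12)*(1 - 24))*(-1/135) = (2*(-12)*(-23))*(-1/135) = 552*(-1/135) = -184/45 ≈ -4.0889)
w(-32) + sqrt(237 - 594)*t = -39 + sqrt(237 - 594)*(-184/45) = -39 + sqrt(-357)*(-184/45) = -39 + (I*sqrt(357))*(-184/45) = -39 - 184*I*sqrt(357)/45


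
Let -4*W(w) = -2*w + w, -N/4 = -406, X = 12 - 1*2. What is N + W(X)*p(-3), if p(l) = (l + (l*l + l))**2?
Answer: 3293/2 ≈ 1646.5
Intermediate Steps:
X = 10 (X = 12 - 2 = 10)
N = 1624 (N = -4*(-406) = 1624)
W(w) = w/4 (W(w) = -(-2*w + w)/4 = -(-1)*w/4 = w/4)
p(l) = (l**2 + 2*l)**2 (p(l) = (l + (l**2 + l))**2 = (l + (l + l**2))**2 = (l**2 + 2*l)**2)
N + W(X)*p(-3) = 1624 + ((1/4)*10)*((-3)**2*(2 - 3)**2) = 1624 + 5*(9*(-1)**2)/2 = 1624 + 5*(9*1)/2 = 1624 + (5/2)*9 = 1624 + 45/2 = 3293/2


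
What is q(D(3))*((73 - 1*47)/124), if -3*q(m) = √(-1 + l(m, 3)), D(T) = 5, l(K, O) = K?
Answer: -13/93 ≈ -0.13978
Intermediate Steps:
q(m) = -√(-1 + m)/3
q(D(3))*((73 - 1*47)/124) = (-√(-1 + 5)/3)*((73 - 1*47)/124) = (-√4/3)*((73 - 47)*(1/124)) = (-⅓*2)*(26*(1/124)) = -⅔*13/62 = -13/93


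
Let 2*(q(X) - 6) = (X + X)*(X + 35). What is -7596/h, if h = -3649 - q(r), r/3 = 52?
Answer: 7596/33451 ≈ 0.22708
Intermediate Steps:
r = 156 (r = 3*52 = 156)
q(X) = 6 + X*(35 + X) (q(X) = 6 + ((X + X)*(X + 35))/2 = 6 + ((2*X)*(35 + X))/2 = 6 + (2*X*(35 + X))/2 = 6 + X*(35 + X))
h = -33451 (h = -3649 - (6 + 156² + 35*156) = -3649 - (6 + 24336 + 5460) = -3649 - 1*29802 = -3649 - 29802 = -33451)
-7596/h = -7596/(-33451) = -7596*(-1/33451) = 7596/33451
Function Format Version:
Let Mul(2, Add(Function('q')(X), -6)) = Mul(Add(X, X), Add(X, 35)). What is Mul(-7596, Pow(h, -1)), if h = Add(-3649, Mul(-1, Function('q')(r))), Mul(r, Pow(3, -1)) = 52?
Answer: Rational(7596, 33451) ≈ 0.22708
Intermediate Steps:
r = 156 (r = Mul(3, 52) = 156)
Function('q')(X) = Add(6, Mul(X, Add(35, X))) (Function('q')(X) = Add(6, Mul(Rational(1, 2), Mul(Add(X, X), Add(X, 35)))) = Add(6, Mul(Rational(1, 2), Mul(Mul(2, X), Add(35, X)))) = Add(6, Mul(Rational(1, 2), Mul(2, X, Add(35, X)))) = Add(6, Mul(X, Add(35, X))))
h = -33451 (h = Add(-3649, Mul(-1, Add(6, Pow(156, 2), Mul(35, 156)))) = Add(-3649, Mul(-1, Add(6, 24336, 5460))) = Add(-3649, Mul(-1, 29802)) = Add(-3649, -29802) = -33451)
Mul(-7596, Pow(h, -1)) = Mul(-7596, Pow(-33451, -1)) = Mul(-7596, Rational(-1, 33451)) = Rational(7596, 33451)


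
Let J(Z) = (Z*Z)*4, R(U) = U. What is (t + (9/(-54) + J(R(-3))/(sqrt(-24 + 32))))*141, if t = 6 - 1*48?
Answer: -11891/2 + 1269*sqrt(2) ≈ -4150.9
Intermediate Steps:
J(Z) = 4*Z**2 (J(Z) = Z**2*4 = 4*Z**2)
t = -42 (t = 6 - 48 = -42)
(t + (9/(-54) + J(R(-3))/(sqrt(-24 + 32))))*141 = (-42 + (9/(-54) + (4*(-3)**2)/(sqrt(-24 + 32))))*141 = (-42 + (9*(-1/54) + (4*9)/(sqrt(8))))*141 = (-42 + (-1/6 + 36/((2*sqrt(2)))))*141 = (-42 + (-1/6 + 36*(sqrt(2)/4)))*141 = (-42 + (-1/6 + 9*sqrt(2)))*141 = (-253/6 + 9*sqrt(2))*141 = -11891/2 + 1269*sqrt(2)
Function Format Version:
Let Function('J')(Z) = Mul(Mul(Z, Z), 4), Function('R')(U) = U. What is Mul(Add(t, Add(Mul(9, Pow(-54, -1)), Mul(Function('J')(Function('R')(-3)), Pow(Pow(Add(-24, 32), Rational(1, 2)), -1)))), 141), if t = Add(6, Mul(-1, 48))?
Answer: Add(Rational(-11891, 2), Mul(1269, Pow(2, Rational(1, 2)))) ≈ -4150.9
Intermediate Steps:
Function('J')(Z) = Mul(4, Pow(Z, 2)) (Function('J')(Z) = Mul(Pow(Z, 2), 4) = Mul(4, Pow(Z, 2)))
t = -42 (t = Add(6, -48) = -42)
Mul(Add(t, Add(Mul(9, Pow(-54, -1)), Mul(Function('J')(Function('R')(-3)), Pow(Pow(Add(-24, 32), Rational(1, 2)), -1)))), 141) = Mul(Add(-42, Add(Mul(9, Pow(-54, -1)), Mul(Mul(4, Pow(-3, 2)), Pow(Pow(Add(-24, 32), Rational(1, 2)), -1)))), 141) = Mul(Add(-42, Add(Mul(9, Rational(-1, 54)), Mul(Mul(4, 9), Pow(Pow(8, Rational(1, 2)), -1)))), 141) = Mul(Add(-42, Add(Rational(-1, 6), Mul(36, Pow(Mul(2, Pow(2, Rational(1, 2))), -1)))), 141) = Mul(Add(-42, Add(Rational(-1, 6), Mul(36, Mul(Rational(1, 4), Pow(2, Rational(1, 2)))))), 141) = Mul(Add(-42, Add(Rational(-1, 6), Mul(9, Pow(2, Rational(1, 2))))), 141) = Mul(Add(Rational(-253, 6), Mul(9, Pow(2, Rational(1, 2)))), 141) = Add(Rational(-11891, 2), Mul(1269, Pow(2, Rational(1, 2))))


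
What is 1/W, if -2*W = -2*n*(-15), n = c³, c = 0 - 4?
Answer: 1/960 ≈ 0.0010417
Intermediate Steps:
c = -4
n = -64 (n = (-4)³ = -64)
W = 960 (W = -(-2*(-64))*(-15)/2 = -64*(-15) = -½*(-1920) = 960)
1/W = 1/960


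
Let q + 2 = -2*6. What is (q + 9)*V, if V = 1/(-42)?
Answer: 5/42 ≈ 0.11905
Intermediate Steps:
V = -1/42 ≈ -0.023810
q = -14 (q = -2 - 2*6 = -2 - 12 = -14)
(q + 9)*V = (-14 + 9)*(-1/42) = -5*(-1/42) = 5/42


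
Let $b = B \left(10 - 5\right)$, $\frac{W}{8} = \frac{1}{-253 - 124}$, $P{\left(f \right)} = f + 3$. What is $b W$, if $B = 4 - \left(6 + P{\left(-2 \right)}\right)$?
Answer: $\frac{120}{377} \approx 0.3183$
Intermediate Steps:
$P{\left(f \right)} = 3 + f$
$W = - \frac{8}{377}$ ($W = \frac{8}{-253 - 124} = \frac{8}{-377} = 8 \left(- \frac{1}{377}\right) = - \frac{8}{377} \approx -0.02122$)
$B = -3$ ($B = 4 - \left(6 + \left(3 - 2\right)\right) = 4 - \left(6 + 1\right) = 4 - 7 = -3$)
$b = -15$ ($b = - 3 \left(10 - 5\right) = \left(-3\right) 5 = -15$)
$b W = \left(-15\right) \left(- \frac{8}{377}\right) = \frac{120}{377}$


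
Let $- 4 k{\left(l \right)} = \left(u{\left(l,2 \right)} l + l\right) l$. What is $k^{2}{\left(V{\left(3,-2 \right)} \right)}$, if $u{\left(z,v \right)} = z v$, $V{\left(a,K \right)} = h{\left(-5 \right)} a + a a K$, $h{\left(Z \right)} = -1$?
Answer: $\frac{326922561}{16} \approx 2.0433 \cdot 10^{7}$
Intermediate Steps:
$V{\left(a,K \right)} = - a + K a^{2}$ ($V{\left(a,K \right)} = - a + a a K = - a + a^{2} K = - a + K a^{2}$)
$u{\left(z,v \right)} = v z$
$k{\left(l \right)} = - \frac{l \left(l + 2 l^{2}\right)}{4}$ ($k{\left(l \right)} = - \frac{\left(2 l l + l\right) l}{4} = - \frac{\left(2 l^{2} + l\right) l}{4} = - \frac{\left(l + 2 l^{2}\right) l}{4} = - \frac{l \left(l + 2 l^{2}\right)}{4}$)
$k^{2}{\left(V{\left(3,-2 \right)} \right)} = \left(\frac{\left(3 \left(-1 - 6\right)\right)^{2} \left(-1 - 2 \cdot 3 \left(-1 - 6\right)\right)}{4}\right)^{2} = \left(\frac{\left(3 \left(-7\right)\right)^{2} \left(-1 - 2 \cdot 3 \left(-7\right)\right)}{4}\right)^{2} = \left(\frac{\left(-21\right)^{2} \left(-1 - -42\right)}{4}\right)^{2} = \left(\frac{1}{4} \cdot 441 \left(-1 + 42\right)\right)^{2} = \left(\frac{1}{4} \cdot 441 \cdot 41\right)^{2} = \left(\frac{18081}{4}\right)^{2} = \frac{326922561}{16}$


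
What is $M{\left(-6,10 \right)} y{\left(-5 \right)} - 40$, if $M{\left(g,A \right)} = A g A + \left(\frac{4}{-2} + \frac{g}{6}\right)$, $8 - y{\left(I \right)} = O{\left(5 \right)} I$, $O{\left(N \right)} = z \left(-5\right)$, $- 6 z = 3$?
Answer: $- \frac{24803}{2} \approx -12402.0$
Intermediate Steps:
$z = - \frac{1}{2}$ ($z = \left(- \frac{1}{6}\right) 3 = - \frac{1}{2} \approx -0.5$)
$O{\left(N \right)} = \frac{5}{2}$ ($O{\left(N \right)} = \left(- \frac{1}{2}\right) \left(-5\right) = \frac{5}{2}$)
$y{\left(I \right)} = 8 - \frac{5 I}{2}$
$M{\left(g,A \right)} = -2 + \frac{g}{6} + g A^{2}$ ($M{\left(g,A \right)} = g A^{2} + \left(4 \left(- \frac{1}{2}\right) + g \frac{1}{6}\right) = g A^{2} + \left(-2 + \frac{g}{6}\right) = -2 + \frac{g}{6} + g A^{2}$)
$M{\left(-6,10 \right)} y{\left(-5 \right)} - 40 = \left(-2 + \frac{1}{6} \left(-6\right) - 6 \cdot 10^{2}\right) \left(8 - - \frac{25}{2}\right) - 40 = \left(-2 - 1 - 600\right) \left(8 + \frac{25}{2}\right) - 40 = \left(-2 - 1 - 600\right) \frac{41}{2} - 40 = \left(-603\right) \frac{41}{2} - 40 = - \frac{24723}{2} - 40 = - \frac{24803}{2}$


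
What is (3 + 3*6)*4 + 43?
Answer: 127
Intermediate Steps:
(3 + 3*6)*4 + 43 = (3 + 18)*4 + 43 = 21*4 + 43 = 84 + 43 = 127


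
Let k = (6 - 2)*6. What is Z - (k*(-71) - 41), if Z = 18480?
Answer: 20225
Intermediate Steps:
k = 24 (k = 4*6 = 24)
Z - (k*(-71) - 41) = 18480 - (24*(-71) - 41) = 18480 - (-1704 - 41) = 18480 - 1*(-1745) = 18480 + 1745 = 20225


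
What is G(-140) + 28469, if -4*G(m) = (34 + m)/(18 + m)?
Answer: 6946383/244 ≈ 28469.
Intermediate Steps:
G(m) = -(34 + m)/(4*(18 + m))
G(-140) + 28469 = (-34 - 1*(-140))/(4*(18 - 140)) + 28469 = (¼)*(-34 + 140)/(-122) + 28469 = (¼)*(-1/122)*106 + 28469 = -53/244 + 28469 = 6946383/244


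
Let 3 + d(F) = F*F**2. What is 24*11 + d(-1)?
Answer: 260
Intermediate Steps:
d(F) = -3 + F**3 (d(F) = -3 + F*F**2 = -3 + F**3)
24*11 + d(-1) = 24*11 + (-3 + (-1)**3) = 264 + (-3 - 1) = 264 - 4 = 260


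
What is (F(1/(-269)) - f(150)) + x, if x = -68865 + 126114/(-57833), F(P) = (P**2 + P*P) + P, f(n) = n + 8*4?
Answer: -288960735498076/4184853713 ≈ -69049.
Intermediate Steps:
f(n) = 32 + n (f(n) = n + 32 = 32 + n)
F(P) = P + 2*P**2 (F(P) = (P**2 + P**2) + P = 2*P**2 + P = P + 2*P**2)
x = -3982795659/57833 (x = -68865 + 126114*(-1/57833) = -68865 - 126114/57833 = -3982795659/57833 ≈ -68867.)
(F(1/(-269)) - f(150)) + x = ((1 + 2/(-269))/(-269) - (32 + 150)) - 3982795659/57833 = (-(1 + 2*(-1/269))/269 - 1*182) - 3982795659/57833 = (-(1 - 2/269)/269 - 182) - 3982795659/57833 = (-1/269*267/269 - 182) - 3982795659/57833 = (-267/72361 - 182) - 3982795659/57833 = -13169969/72361 - 3982795659/57833 = -288960735498076/4184853713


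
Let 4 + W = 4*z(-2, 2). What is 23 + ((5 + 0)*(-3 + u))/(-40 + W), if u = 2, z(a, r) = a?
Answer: 1201/52 ≈ 23.096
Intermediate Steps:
W = -12 (W = -4 + 4*(-2) = -4 - 8 = -12)
23 + ((5 + 0)*(-3 + u))/(-40 + W) = 23 + ((5 + 0)*(-3 + 2))/(-40 - 12) = 23 + (5*(-1))/(-52) = 23 - 1/52*(-5) = 23 + 5/52 = 1201/52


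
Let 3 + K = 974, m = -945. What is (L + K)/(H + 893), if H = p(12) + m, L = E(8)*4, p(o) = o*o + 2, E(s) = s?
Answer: 1003/94 ≈ 10.670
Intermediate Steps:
p(o) = 2 + o² (p(o) = o² + 2 = 2 + o²)
K = 971 (K = -3 + 974 = 971)
L = 32 (L = 8*4 = 32)
H = -799 (H = (2 + 12²) - 945 = (2 + 144) - 945 = 146 - 945 = -799)
(L + K)/(H + 893) = (32 + 971)/(-799 + 893) = 1003/94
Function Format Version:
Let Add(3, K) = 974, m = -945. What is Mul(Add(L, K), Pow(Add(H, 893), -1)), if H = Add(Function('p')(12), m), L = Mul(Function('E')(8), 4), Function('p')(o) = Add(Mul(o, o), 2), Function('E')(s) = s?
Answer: Rational(1003, 94) ≈ 10.670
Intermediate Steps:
Function('p')(o) = Add(2, Pow(o, 2)) (Function('p')(o) = Add(Pow(o, 2), 2) = Add(2, Pow(o, 2)))
K = 971 (K = Add(-3, 974) = 971)
L = 32 (L = Mul(8, 4) = 32)
H = -799 (H = Add(Add(2, Pow(12, 2)), -945) = Add(Add(2, 144), -945) = Add(146, -945) = -799)
Mul(Add(L, K), Pow(Add(H, 893), -1)) = Mul(Add(32, 971), Pow(Add(-799, 893), -1)) = Mul(1003, Pow(94, -1)) = Mul(1003, Rational(1, 94)) = Rational(1003, 94)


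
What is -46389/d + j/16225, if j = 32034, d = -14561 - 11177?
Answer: 1577152617/417599050 ≈ 3.7767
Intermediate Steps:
d = -25738
-46389/d + j/16225 = -46389/(-25738) + 32034/16225 = -46389*(-1/25738) + 32034*(1/16225) = 46389/25738 + 32034/16225 = 1577152617/417599050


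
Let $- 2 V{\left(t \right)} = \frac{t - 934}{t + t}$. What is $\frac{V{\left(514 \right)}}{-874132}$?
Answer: $- \frac{15}{64186264} \approx -2.3369 \cdot 10^{-7}$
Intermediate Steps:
$V{\left(t \right)} = - \frac{-934 + t}{4 t}$ ($V{\left(t \right)} = - \frac{\left(t - 934\right) \frac{1}{t + t}}{2} = - \frac{\left(-934 + t\right) \frac{1}{2 t}}{2} = - \frac{\frac{1}{2} \frac{1}{t} \left(-934 + t\right)}{2} = - \frac{-934 + t}{4 t}$)
$\frac{V{\left(514 \right)}}{-874132} = \frac{\frac{1}{4} \cdot \frac{1}{514} \left(934 - 514\right)}{-874132} = \frac{1}{4} \cdot \frac{1}{514} \left(934 - 514\right) \left(- \frac{1}{874132}\right) = \frac{1}{4} \cdot \frac{1}{514} \cdot 420 \left(- \frac{1}{874132}\right) = \frac{105}{514} \left(- \frac{1}{874132}\right) = - \frac{15}{64186264}$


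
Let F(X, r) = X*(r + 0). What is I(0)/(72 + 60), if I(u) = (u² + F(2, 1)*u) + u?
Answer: 0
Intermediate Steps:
F(X, r) = X*r
I(u) = u² + 3*u (I(u) = (u² + (2*1)*u) + u = (u² + 2*u) + u = u² + 3*u)
I(0)/(72 + 60) = (0*(3 + 0))/(72 + 60) = (0*3)/132 = (1/132)*0 = 0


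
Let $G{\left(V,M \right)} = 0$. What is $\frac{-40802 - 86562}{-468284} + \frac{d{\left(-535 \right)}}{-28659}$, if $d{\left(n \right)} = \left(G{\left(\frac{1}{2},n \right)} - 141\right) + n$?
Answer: $\frac{991671215}{3355137789} \approx 0.29557$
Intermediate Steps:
$d{\left(n \right)} = -141 + n$ ($d{\left(n \right)} = \left(0 - 141\right) + n = -141 + n$)
$\frac{-40802 - 86562}{-468284} + \frac{d{\left(-535 \right)}}{-28659} = \frac{-40802 - 86562}{-468284} + \frac{-141 - 535}{-28659} = \left(-127364\right) \left(- \frac{1}{468284}\right) - - \frac{676}{28659} = \frac{31841}{117071} + \frac{676}{28659} = \frac{991671215}{3355137789}$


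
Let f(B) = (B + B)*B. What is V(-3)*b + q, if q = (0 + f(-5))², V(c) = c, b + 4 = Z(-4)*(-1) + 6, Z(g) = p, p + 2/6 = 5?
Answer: 2508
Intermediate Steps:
p = 14/3 (p = -⅓ + 5 = 14/3 ≈ 4.6667)
Z(g) = 14/3
b = -8/3 (b = -4 + ((14/3)*(-1) + 6) = -4 + (-14/3 + 6) = -4 + 4/3 = -8/3 ≈ -2.6667)
f(B) = 2*B² (f(B) = (2*B)*B = 2*B²)
q = 2500 (q = (0 + 2*(-5)²)² = (0 + 2*25)² = (0 + 50)² = 50² = 2500)
V(-3)*b + q = -3*(-8/3) + 2500 = 8 + 2500 = 2508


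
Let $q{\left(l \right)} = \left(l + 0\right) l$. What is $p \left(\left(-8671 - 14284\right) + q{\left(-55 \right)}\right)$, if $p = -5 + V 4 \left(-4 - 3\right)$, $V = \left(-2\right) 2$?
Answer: $-2132510$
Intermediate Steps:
$V = -4$
$q{\left(l \right)} = l^{2}$ ($q{\left(l \right)} = l l = l^{2}$)
$p = 107$ ($p = -5 - 4 \cdot 4 \left(-4 - 3\right) = -5 - 4 \cdot 4 \left(-7\right) = -5 - -112 = -5 + 112 = 107$)
$p \left(\left(-8671 - 14284\right) + q{\left(-55 \right)}\right) = 107 \left(\left(-8671 - 14284\right) + \left(-55\right)^{2}\right) = 107 \left(-22955 + 3025\right) = 107 \left(-19930\right) = -2132510$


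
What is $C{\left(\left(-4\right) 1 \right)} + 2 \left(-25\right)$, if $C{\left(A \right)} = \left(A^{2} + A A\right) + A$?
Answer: $-22$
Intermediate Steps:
$C{\left(A \right)} = A + 2 A^{2}$ ($C{\left(A \right)} = \left(A^{2} + A^{2}\right) + A = 2 A^{2} + A = A + 2 A^{2}$)
$C{\left(\left(-4\right) 1 \right)} + 2 \left(-25\right) = \left(-4\right) 1 \left(1 + 2 \left(\left(-4\right) 1\right)\right) + 2 \left(-25\right) = - 4 \left(1 + 2 \left(-4\right)\right) - 50 = - 4 \left(1 - 8\right) - 50 = \left(-4\right) \left(-7\right) - 50 = 28 - 50 = -22$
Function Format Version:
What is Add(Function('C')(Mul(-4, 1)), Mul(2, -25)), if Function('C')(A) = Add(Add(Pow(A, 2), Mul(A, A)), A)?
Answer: -22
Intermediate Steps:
Function('C')(A) = Add(A, Mul(2, Pow(A, 2))) (Function('C')(A) = Add(Add(Pow(A, 2), Pow(A, 2)), A) = Add(Mul(2, Pow(A, 2)), A) = Add(A, Mul(2, Pow(A, 2))))
Add(Function('C')(Mul(-4, 1)), Mul(2, -25)) = Add(Mul(Mul(-4, 1), Add(1, Mul(2, Mul(-4, 1)))), Mul(2, -25)) = Add(Mul(-4, Add(1, Mul(2, -4))), -50) = Add(Mul(-4, Add(1, -8)), -50) = Add(Mul(-4, -7), -50) = Add(28, -50) = -22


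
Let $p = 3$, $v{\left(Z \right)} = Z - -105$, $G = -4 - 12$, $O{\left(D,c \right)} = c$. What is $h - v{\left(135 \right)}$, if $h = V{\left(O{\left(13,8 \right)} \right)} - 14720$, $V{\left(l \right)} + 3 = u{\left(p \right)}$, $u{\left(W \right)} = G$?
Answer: $-14979$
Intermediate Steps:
$G = -16$ ($G = -4 - 12 = -16$)
$v{\left(Z \right)} = 105 + Z$ ($v{\left(Z \right)} = Z + 105 = 105 + Z$)
$u{\left(W \right)} = -16$
$V{\left(l \right)} = -19$ ($V{\left(l \right)} = -3 - 16 = -19$)
$h = -14739$ ($h = -19 - 14720 = -14739$)
$h - v{\left(135 \right)} = -14739 - \left(105 + 135\right) = -14739 - 240 = -14979$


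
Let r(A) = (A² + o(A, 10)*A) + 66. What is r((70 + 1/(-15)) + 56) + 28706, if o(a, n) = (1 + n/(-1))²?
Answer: 12337156/225 ≈ 54832.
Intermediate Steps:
o(a, n) = (1 - n)² (o(a, n) = (1 + n*(-1))² = (1 - n)²)
r(A) = 66 + A² + 81*A (r(A) = (A² + (-1 + 10)²*A) + 66 = (A² + 9²*A) + 66 = (A² + 81*A) + 66 = 66 + A² + 81*A)
r((70 + 1/(-15)) + 56) + 28706 = (66 + ((70 + 1/(-15)) + 56)² + 81*((70 + 1/(-15)) + 56)) + 28706 = (66 + ((70 - 1/15) + 56)² + 81*((70 - 1/15) + 56)) + 28706 = (66 + (1049/15 + 56)² + 81*(1049/15 + 56)) + 28706 = (66 + (1889/15)² + 81*(1889/15)) + 28706 = (66 + 3568321/225 + 51003/5) + 28706 = 5878306/225 + 28706 = 12337156/225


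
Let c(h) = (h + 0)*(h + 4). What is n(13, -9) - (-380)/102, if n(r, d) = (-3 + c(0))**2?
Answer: 649/51 ≈ 12.725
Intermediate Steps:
c(h) = h*(4 + h)
n(r, d) = 9 (n(r, d) = (-3 + 0*(4 + 0))**2 = (-3 + 0*4)**2 = (-3 + 0)**2 = (-3)**2 = 9)
n(13, -9) - (-380)/102 = 9 - (-380)/102 = 9 - 95*(-2/51) = 9 + 190/51 = 649/51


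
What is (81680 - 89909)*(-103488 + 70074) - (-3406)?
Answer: 274967212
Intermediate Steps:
(81680 - 89909)*(-103488 + 70074) - (-3406) = -8229*(-33414) - 1*(-3406) = 274963806 + 3406 = 274967212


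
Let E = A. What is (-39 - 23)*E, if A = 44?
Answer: -2728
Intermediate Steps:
E = 44
(-39 - 23)*E = (-39 - 23)*44 = -62*44 = -2728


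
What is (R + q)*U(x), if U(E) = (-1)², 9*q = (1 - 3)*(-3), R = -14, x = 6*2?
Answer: -40/3 ≈ -13.333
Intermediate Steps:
x = 12
q = ⅔ (q = ((1 - 3)*(-3))/9 = (-2*(-3))/9 = (⅑)*6 = ⅔ ≈ 0.66667)
U(E) = 1
(R + q)*U(x) = (-14 + ⅔)*1 = -40/3*1 = -40/3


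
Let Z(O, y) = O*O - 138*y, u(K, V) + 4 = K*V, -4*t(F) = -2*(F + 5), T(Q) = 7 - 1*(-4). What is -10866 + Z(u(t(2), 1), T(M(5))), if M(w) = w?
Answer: -49535/4 ≈ -12384.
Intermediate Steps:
T(Q) = 11 (T(Q) = 7 + 4 = 11)
t(F) = 5/2 + F/2 (t(F) = -(-1)*(F + 5)/2 = -(-1)*(5 + F)/2 = -(-10 - 2*F)/4 = 5/2 + F/2)
u(K, V) = -4 + K*V
Z(O, y) = O² - 138*y
-10866 + Z(u(t(2), 1), T(M(5))) = -10866 + ((-4 + (5/2 + (½)*2)*1)² - 138*11) = -10866 + ((-4 + (5/2 + 1)*1)² - 1518) = -10866 + ((-4 + (7/2)*1)² - 1518) = -10866 + ((-4 + 7/2)² - 1518) = -10866 + ((-½)² - 1518) = -10866 + (¼ - 1518) = -10866 - 6071/4 = -49535/4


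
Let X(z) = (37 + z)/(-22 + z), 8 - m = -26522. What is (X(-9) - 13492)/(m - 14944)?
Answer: -209140/179583 ≈ -1.1646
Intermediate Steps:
m = 26530 (m = 8 - 1*(-26522) = 8 + 26522 = 26530)
X(z) = (37 + z)/(-22 + z)
(X(-9) - 13492)/(m - 14944) = ((37 - 9)/(-22 - 9) - 13492)/(26530 - 14944) = (28/(-31) - 13492)/11586 = (-1/31*28 - 13492)*(1/11586) = (-28/31 - 13492)*(1/11586) = -418280/31*1/11586 = -209140/179583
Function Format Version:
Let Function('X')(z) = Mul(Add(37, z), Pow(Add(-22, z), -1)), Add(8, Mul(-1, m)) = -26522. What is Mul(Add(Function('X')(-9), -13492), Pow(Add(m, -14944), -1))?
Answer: Rational(-209140, 179583) ≈ -1.1646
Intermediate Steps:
m = 26530 (m = Add(8, Mul(-1, -26522)) = Add(8, 26522) = 26530)
Function('X')(z) = Mul(Pow(Add(-22, z), -1), Add(37, z))
Mul(Add(Function('X')(-9), -13492), Pow(Add(m, -14944), -1)) = Mul(Add(Mul(Pow(Add(-22, -9), -1), Add(37, -9)), -13492), Pow(Add(26530, -14944), -1)) = Mul(Add(Mul(Pow(-31, -1), 28), -13492), Pow(11586, -1)) = Mul(Add(Mul(Rational(-1, 31), 28), -13492), Rational(1, 11586)) = Mul(Add(Rational(-28, 31), -13492), Rational(1, 11586)) = Mul(Rational(-418280, 31), Rational(1, 11586)) = Rational(-209140, 179583)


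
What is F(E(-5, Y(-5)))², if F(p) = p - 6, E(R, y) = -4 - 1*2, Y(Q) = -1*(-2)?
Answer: 144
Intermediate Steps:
Y(Q) = 2
E(R, y) = -6 (E(R, y) = -4 - 2 = -6)
F(p) = -6 + p
F(E(-5, Y(-5)))² = (-6 - 6)² = (-12)² = 144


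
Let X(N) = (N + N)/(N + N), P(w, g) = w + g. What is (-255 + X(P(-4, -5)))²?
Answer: 64516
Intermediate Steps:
P(w, g) = g + w
X(N) = 1 (X(N) = (2*N)/((2*N)) = (2*N)*(1/(2*N)) = 1)
(-255 + X(P(-4, -5)))² = (-255 + 1)² = (-254)² = 64516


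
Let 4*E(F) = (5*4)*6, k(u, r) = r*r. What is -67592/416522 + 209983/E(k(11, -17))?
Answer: 43730255683/6247830 ≈ 6999.3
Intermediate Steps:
k(u, r) = r²
E(F) = 30 (E(F) = ((5*4)*6)/4 = (20*6)/4 = (¼)*120 = 30)
-67592/416522 + 209983/E(k(11, -17)) = -67592/416522 + 209983/30 = -67592*1/416522 + 209983*(1/30) = -33796/208261 + 209983/30 = 43730255683/6247830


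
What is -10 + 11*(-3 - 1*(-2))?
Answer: -21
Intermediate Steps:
-10 + 11*(-3 - 1*(-2)) = -10 + 11*(-3 + 2) = -10 + 11*(-1) = -10 - 11 = -21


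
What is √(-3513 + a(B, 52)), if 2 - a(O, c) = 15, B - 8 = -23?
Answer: I*√3526 ≈ 59.38*I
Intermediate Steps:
B = -15 (B = 8 - 23 = -15)
a(O, c) = -13 (a(O, c) = 2 - 1*15 = 2 - 15 = -13)
√(-3513 + a(B, 52)) = √(-3513 - 13) = √(-3526) = I*√3526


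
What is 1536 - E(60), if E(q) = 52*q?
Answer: -1584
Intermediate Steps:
1536 - E(60) = 1536 - 52*60 = 1536 - 1*3120 = 1536 - 3120 = -1584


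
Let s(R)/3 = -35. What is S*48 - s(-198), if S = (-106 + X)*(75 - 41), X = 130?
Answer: 39273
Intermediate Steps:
S = 816 (S = (-106 + 130)*(75 - 41) = 24*34 = 816)
s(R) = -105 (s(R) = 3*(-35) = -105)
S*48 - s(-198) = 816*48 - 1*(-105) = 39168 + 105 = 39273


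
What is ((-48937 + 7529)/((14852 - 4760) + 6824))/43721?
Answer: -10352/184896109 ≈ -5.5988e-5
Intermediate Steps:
((-48937 + 7529)/((14852 - 4760) + 6824))/43721 = -41408/(10092 + 6824)*(1/43721) = -41408/16916*(1/43721) = -41408*1/16916*(1/43721) = -10352/4229*1/43721 = -10352/184896109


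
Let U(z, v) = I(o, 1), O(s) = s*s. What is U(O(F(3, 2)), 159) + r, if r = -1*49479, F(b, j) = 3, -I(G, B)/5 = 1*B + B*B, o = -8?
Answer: -49489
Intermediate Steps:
I(G, B) = -5*B - 5*B**2 (I(G, B) = -5*(1*B + B*B) = -5*(B + B**2) = -5*B - 5*B**2)
r = -49479
O(s) = s**2
U(z, v) = -10 (U(z, v) = -5*1*(1 + 1) = -5*1*2 = -10)
U(O(F(3, 2)), 159) + r = -10 - 49479 = -49489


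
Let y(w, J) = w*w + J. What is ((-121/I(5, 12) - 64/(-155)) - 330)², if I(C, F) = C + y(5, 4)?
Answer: 3082408751041/27772900 ≈ 1.1099e+5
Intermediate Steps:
y(w, J) = J + w² (y(w, J) = w² + J = J + w²)
I(C, F) = 29 + C (I(C, F) = C + (4 + 5²) = C + (4 + 25) = C + 29 = 29 + C)
((-121/I(5, 12) - 64/(-155)) - 330)² = ((-121/(29 + 5) - 64/(-155)) - 330)² = ((-121/34 - 64*(-1/155)) - 330)² = ((-121*1/34 + 64/155) - 330)² = ((-121/34 + 64/155) - 330)² = (-16579/5270 - 330)² = (-1755679/5270)² = 3082408751041/27772900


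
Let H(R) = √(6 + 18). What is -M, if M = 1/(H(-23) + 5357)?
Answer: -5357/28697425 + 2*√6/28697425 ≈ -0.00018650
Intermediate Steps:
H(R) = 2*√6 (H(R) = √24 = 2*√6)
M = 1/(5357 + 2*√6) (M = 1/(2*√6 + 5357) = 1/(5357 + 2*√6) ≈ 0.00018650)
-M = -(5357/28697425 - 2*√6/28697425) = -5357/28697425 + 2*√6/28697425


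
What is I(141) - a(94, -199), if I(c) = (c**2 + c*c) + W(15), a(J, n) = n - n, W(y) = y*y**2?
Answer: 43137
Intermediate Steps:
W(y) = y**3
a(J, n) = 0
I(c) = 3375 + 2*c**2 (I(c) = (c**2 + c*c) + 15**3 = (c**2 + c**2) + 3375 = 2*c**2 + 3375 = 3375 + 2*c**2)
I(141) - a(94, -199) = (3375 + 2*141**2) - 1*0 = (3375 + 2*19881) + 0 = (3375 + 39762) + 0 = 43137 + 0 = 43137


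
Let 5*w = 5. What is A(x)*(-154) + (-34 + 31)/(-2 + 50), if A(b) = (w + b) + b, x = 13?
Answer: -66529/16 ≈ -4158.1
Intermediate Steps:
w = 1 (w = (1/5)*5 = 1)
A(b) = 1 + 2*b (A(b) = (1 + b) + b = 1 + 2*b)
A(x)*(-154) + (-34 + 31)/(-2 + 50) = (1 + 2*13)*(-154) + (-34 + 31)/(-2 + 50) = (1 + 26)*(-154) - 3/48 = 27*(-154) - 3*1/48 = -4158 - 1/16 = -66529/16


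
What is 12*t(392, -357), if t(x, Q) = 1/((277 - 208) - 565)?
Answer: -3/124 ≈ -0.024194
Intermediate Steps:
t(x, Q) = -1/496 (t(x, Q) = 1/(69 - 565) = 1/(-496) = -1/496)
12*t(392, -357) = 12*(-1/496) = -3/124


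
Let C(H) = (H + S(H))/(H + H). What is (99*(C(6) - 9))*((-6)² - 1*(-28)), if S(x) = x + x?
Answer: -47520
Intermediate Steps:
S(x) = 2*x
C(H) = 3/2 (C(H) = (H + 2*H)/(H + H) = (3*H)/((2*H)) = (3*H)*(1/(2*H)) = 3/2)
(99*(C(6) - 9))*((-6)² - 1*(-28)) = (99*(3/2 - 9))*((-6)² - 1*(-28)) = (99*(-15/2))*(36 + 28) = -1485/2*64 = -47520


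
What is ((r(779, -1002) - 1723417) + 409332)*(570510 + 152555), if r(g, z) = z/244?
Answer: -115920964459615/122 ≈ -9.5017e+11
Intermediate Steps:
r(g, z) = z/244 (r(g, z) = z*(1/244) = z/244)
((r(779, -1002) - 1723417) + 409332)*(570510 + 152555) = (((1/244)*(-1002) - 1723417) + 409332)*(570510 + 152555) = ((-501/122 - 1723417) + 409332)*723065 = (-210257375/122 + 409332)*723065 = -160318871/122*723065 = -115920964459615/122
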